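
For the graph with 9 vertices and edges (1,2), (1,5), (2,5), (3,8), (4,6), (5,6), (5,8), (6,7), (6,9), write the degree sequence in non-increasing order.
[4, 4, 2, 2, 2, 1, 1, 1, 1] (degrees: deg(1)=2, deg(2)=2, deg(3)=1, deg(4)=1, deg(5)=4, deg(6)=4, deg(7)=1, deg(8)=2, deg(9)=1)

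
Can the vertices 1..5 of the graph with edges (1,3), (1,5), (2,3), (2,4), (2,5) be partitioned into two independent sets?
Yes. Partition: {1, 2}, {3, 4, 5}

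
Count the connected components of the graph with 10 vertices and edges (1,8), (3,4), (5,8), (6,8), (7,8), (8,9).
4 (components: {1, 5, 6, 7, 8, 9}, {2}, {3, 4}, {10})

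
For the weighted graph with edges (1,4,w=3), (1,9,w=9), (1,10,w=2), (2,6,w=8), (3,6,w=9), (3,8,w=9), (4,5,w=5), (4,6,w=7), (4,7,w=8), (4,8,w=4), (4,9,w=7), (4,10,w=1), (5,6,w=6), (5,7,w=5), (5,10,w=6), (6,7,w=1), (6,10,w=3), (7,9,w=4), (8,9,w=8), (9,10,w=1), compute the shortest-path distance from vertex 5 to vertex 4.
5 (path: 5 -> 4; weights 5 = 5)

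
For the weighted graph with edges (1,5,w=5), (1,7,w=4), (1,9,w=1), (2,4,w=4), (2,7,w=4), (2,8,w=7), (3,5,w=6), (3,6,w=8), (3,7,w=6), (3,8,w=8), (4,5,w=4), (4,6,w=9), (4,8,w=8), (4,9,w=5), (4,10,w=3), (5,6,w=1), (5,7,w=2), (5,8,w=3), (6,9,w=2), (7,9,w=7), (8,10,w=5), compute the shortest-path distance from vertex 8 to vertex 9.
6 (path: 8 -> 5 -> 6 -> 9; weights 3 + 1 + 2 = 6)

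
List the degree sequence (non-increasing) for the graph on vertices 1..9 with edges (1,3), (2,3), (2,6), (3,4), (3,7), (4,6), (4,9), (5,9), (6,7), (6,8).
[4, 4, 3, 2, 2, 2, 1, 1, 1] (degrees: deg(1)=1, deg(2)=2, deg(3)=4, deg(4)=3, deg(5)=1, deg(6)=4, deg(7)=2, deg(8)=1, deg(9)=2)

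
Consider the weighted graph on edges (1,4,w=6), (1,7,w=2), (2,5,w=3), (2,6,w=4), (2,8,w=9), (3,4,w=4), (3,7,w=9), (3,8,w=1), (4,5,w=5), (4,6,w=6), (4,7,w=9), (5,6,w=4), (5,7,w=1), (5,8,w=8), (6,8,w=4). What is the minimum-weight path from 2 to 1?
6 (path: 2 -> 5 -> 7 -> 1; weights 3 + 1 + 2 = 6)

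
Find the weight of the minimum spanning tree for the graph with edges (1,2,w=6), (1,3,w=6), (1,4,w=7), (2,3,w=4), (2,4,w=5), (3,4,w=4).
14 (MST edges: (1,3,w=6), (2,3,w=4), (3,4,w=4); sum of weights 6 + 4 + 4 = 14)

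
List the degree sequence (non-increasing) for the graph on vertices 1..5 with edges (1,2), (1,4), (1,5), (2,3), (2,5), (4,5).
[3, 3, 3, 2, 1] (degrees: deg(1)=3, deg(2)=3, deg(3)=1, deg(4)=2, deg(5)=3)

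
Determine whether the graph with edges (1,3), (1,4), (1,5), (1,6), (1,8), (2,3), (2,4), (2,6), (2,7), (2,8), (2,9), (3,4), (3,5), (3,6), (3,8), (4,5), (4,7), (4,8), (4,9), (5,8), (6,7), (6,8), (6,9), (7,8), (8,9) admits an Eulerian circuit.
No (2 vertices have odd degree: {1, 4}; Eulerian circuit requires 0)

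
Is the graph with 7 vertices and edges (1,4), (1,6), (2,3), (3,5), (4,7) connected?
No, it has 2 components: {1, 4, 6, 7}, {2, 3, 5}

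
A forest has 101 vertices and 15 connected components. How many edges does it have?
86 (Each of the 15 component trees on V_i vertices has V_i - 1 edges; summing gives V - C = 101 - 15 = 86)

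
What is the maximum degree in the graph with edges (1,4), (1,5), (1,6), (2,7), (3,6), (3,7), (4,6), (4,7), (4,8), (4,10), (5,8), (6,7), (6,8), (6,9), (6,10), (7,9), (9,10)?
7 (attained at vertex 6)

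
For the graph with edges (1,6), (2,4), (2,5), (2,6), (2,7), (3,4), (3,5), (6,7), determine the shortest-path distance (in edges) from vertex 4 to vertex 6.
2 (path: 4 -> 2 -> 6, 2 edges)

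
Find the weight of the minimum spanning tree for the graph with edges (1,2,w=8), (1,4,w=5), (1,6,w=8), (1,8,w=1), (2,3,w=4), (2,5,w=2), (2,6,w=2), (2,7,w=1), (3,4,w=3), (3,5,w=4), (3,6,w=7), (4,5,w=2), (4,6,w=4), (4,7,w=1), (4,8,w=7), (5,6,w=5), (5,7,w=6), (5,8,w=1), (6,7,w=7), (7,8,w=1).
10 (MST edges: (1,8,w=1), (2,6,w=2), (2,7,w=1), (3,4,w=3), (4,7,w=1), (5,8,w=1), (7,8,w=1); sum of weights 1 + 2 + 1 + 3 + 1 + 1 + 1 = 10)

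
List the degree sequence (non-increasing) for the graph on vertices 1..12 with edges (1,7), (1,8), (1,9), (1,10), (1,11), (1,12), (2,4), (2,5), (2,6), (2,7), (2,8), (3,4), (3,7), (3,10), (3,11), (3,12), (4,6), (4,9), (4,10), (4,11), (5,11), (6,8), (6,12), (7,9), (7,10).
[6, 6, 5, 5, 5, 4, 4, 4, 3, 3, 3, 2] (degrees: deg(1)=6, deg(2)=5, deg(3)=5, deg(4)=6, deg(5)=2, deg(6)=4, deg(7)=5, deg(8)=3, deg(9)=3, deg(10)=4, deg(11)=4, deg(12)=3)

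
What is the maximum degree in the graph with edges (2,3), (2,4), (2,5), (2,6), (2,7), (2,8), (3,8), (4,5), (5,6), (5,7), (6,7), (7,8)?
6 (attained at vertex 2)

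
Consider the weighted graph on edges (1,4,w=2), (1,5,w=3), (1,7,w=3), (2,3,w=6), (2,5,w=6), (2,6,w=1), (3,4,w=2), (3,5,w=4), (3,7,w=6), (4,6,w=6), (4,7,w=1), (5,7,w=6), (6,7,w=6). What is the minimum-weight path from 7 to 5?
6 (path: 7 -> 5; weights 6 = 6)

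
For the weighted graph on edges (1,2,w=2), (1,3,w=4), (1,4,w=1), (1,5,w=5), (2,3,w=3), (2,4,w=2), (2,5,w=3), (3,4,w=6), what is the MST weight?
9 (MST edges: (1,2,w=2), (1,4,w=1), (2,3,w=3), (2,5,w=3); sum of weights 2 + 1 + 3 + 3 = 9)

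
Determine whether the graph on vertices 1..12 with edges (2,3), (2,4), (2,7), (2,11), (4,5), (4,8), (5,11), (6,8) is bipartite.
Yes. Partition: {1, 2, 5, 8, 9, 10, 12}, {3, 4, 6, 7, 11}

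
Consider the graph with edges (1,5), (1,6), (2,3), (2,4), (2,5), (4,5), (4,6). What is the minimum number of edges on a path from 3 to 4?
2 (path: 3 -> 2 -> 4, 2 edges)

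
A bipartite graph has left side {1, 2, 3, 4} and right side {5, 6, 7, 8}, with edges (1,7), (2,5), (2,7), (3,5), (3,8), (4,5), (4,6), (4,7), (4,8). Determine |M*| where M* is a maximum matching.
4 (matching: (1,7), (2,5), (3,8), (4,6); upper bound min(|L|,|R|) = min(4,4) = 4)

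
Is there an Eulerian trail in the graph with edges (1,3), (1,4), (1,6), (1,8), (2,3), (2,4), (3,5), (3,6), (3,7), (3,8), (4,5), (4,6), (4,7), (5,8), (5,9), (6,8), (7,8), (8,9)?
Yes (the graph is connected and exactly 2 vertices have odd degree: {4, 7}; any Eulerian path must start and end at those)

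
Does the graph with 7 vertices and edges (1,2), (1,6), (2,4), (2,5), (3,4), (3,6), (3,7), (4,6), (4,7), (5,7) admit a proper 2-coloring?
No (odd cycle of length 3: 3 -> 6 -> 4 -> 3)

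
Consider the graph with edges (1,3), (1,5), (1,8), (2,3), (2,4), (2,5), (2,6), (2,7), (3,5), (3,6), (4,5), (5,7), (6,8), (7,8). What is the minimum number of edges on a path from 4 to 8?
3 (path: 4 -> 2 -> 7 -> 8, 3 edges)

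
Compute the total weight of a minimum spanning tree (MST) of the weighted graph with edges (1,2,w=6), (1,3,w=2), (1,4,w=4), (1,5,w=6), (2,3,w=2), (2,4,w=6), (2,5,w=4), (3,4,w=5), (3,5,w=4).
12 (MST edges: (1,3,w=2), (1,4,w=4), (2,3,w=2), (2,5,w=4); sum of weights 2 + 4 + 2 + 4 = 12)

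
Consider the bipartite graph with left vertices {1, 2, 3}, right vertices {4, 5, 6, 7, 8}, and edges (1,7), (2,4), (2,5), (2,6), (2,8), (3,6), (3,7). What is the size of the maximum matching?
3 (matching: (1,7), (2,8), (3,6); upper bound min(|L|,|R|) = min(3,5) = 3)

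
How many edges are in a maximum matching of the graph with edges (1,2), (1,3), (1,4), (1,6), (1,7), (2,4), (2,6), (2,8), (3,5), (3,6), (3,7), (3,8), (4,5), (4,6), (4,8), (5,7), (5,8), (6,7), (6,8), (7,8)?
4 (matching: (1,6), (2,8), (3,7), (4,5); upper bound floor(n/2) = floor(8/2) = 4)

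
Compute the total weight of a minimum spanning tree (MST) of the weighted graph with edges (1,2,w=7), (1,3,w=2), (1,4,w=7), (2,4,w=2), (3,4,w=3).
7 (MST edges: (1,3,w=2), (2,4,w=2), (3,4,w=3); sum of weights 2 + 2 + 3 = 7)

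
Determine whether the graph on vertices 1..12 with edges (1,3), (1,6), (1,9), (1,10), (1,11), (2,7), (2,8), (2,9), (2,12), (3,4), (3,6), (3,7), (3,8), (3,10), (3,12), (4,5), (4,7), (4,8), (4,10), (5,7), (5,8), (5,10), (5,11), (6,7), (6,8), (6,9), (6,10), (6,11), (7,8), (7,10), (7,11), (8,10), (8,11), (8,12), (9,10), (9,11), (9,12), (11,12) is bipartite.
No (odd cycle of length 3: 9 -> 1 -> 11 -> 9)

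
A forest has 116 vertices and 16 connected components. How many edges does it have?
100 (Each of the 16 component trees on V_i vertices has V_i - 1 edges; summing gives V - C = 116 - 16 = 100)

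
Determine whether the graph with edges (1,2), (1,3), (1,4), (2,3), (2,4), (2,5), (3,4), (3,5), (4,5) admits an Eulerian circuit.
No (2 vertices have odd degree: {1, 5}; Eulerian circuit requires 0)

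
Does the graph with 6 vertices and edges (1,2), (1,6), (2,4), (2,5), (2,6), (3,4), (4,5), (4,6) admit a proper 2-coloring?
No (odd cycle of length 3: 2 -> 1 -> 6 -> 2)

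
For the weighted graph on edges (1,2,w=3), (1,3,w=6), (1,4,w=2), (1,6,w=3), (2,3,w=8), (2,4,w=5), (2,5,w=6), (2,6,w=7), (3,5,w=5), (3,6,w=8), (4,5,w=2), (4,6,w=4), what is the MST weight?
15 (MST edges: (1,2,w=3), (1,4,w=2), (1,6,w=3), (3,5,w=5), (4,5,w=2); sum of weights 3 + 2 + 3 + 5 + 2 = 15)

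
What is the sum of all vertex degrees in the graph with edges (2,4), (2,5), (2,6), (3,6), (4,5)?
10 (handshake: sum of degrees = 2|E| = 2 x 5 = 10)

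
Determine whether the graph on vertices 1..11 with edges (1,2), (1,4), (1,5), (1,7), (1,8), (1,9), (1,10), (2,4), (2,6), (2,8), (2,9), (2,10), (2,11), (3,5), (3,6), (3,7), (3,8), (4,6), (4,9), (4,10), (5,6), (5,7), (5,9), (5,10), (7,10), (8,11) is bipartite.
No (odd cycle of length 3: 7 -> 1 -> 5 -> 7)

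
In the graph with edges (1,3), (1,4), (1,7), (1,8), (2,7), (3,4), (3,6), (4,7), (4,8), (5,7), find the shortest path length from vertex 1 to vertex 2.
2 (path: 1 -> 7 -> 2, 2 edges)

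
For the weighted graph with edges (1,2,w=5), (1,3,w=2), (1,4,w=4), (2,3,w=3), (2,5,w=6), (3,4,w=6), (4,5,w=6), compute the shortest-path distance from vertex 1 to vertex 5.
10 (path: 1 -> 4 -> 5; weights 4 + 6 = 10)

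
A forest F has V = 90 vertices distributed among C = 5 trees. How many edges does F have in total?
85 (Each of the 5 component trees on V_i vertices has V_i - 1 edges; summing gives V - C = 90 - 5 = 85)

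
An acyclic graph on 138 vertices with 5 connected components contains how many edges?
133 (Each of the 5 component trees on V_i vertices has V_i - 1 edges; summing gives V - C = 138 - 5 = 133)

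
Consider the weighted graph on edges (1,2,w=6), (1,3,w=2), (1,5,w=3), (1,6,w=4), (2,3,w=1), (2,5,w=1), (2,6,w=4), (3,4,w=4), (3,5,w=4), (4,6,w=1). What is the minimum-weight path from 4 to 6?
1 (path: 4 -> 6; weights 1 = 1)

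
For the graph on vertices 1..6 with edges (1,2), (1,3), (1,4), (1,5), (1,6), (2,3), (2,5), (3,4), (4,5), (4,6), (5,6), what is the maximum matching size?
3 (matching: (1,4), (2,3), (5,6); upper bound floor(n/2) = floor(6/2) = 3)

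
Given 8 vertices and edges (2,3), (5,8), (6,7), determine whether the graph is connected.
No, it has 5 components: {1}, {2, 3}, {4}, {5, 8}, {6, 7}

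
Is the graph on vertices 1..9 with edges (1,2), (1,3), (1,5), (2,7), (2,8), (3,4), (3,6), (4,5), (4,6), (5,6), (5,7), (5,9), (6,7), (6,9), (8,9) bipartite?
No (odd cycle of length 3: 9 -> 5 -> 6 -> 9)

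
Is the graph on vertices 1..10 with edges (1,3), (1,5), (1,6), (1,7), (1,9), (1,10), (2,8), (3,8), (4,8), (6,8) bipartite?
Yes. Partition: {1, 8}, {2, 3, 4, 5, 6, 7, 9, 10}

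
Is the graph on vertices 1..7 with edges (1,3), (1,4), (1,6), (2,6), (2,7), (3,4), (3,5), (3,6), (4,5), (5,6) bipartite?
No (odd cycle of length 3: 3 -> 1 -> 4 -> 3)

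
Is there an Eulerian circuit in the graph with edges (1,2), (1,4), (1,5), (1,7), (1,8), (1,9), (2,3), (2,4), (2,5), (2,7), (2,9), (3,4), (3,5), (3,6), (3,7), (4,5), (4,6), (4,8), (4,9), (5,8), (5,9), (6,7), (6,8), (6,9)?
No (4 vertices have odd degree: {3, 4, 6, 9}; Eulerian circuit requires 0)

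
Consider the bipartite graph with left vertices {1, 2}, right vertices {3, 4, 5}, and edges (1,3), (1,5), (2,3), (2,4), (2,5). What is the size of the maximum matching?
2 (matching: (1,5), (2,4); upper bound min(|L|,|R|) = min(2,3) = 2)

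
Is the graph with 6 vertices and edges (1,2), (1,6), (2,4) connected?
No, it has 3 components: {1, 2, 4, 6}, {3}, {5}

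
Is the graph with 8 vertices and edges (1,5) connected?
No, it has 7 components: {1, 5}, {2}, {3}, {4}, {6}, {7}, {8}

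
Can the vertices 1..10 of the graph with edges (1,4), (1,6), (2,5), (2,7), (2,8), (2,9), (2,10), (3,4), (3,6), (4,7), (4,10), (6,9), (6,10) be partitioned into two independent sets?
Yes. Partition: {1, 3, 5, 7, 8, 9, 10}, {2, 4, 6}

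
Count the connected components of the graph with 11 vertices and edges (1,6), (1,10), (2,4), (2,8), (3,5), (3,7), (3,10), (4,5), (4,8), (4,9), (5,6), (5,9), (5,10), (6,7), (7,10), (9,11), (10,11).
1 (components: {1, 2, 3, 4, 5, 6, 7, 8, 9, 10, 11})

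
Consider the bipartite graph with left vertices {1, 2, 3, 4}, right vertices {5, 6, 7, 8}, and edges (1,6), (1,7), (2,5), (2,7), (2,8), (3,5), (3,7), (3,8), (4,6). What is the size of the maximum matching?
4 (matching: (1,7), (2,8), (3,5), (4,6); upper bound min(|L|,|R|) = min(4,4) = 4)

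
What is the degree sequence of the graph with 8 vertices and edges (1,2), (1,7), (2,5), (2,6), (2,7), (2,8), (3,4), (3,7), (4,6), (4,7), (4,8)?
[5, 4, 4, 2, 2, 2, 2, 1] (degrees: deg(1)=2, deg(2)=5, deg(3)=2, deg(4)=4, deg(5)=1, deg(6)=2, deg(7)=4, deg(8)=2)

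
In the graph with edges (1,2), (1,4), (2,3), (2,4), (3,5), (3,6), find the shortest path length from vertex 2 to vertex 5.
2 (path: 2 -> 3 -> 5, 2 edges)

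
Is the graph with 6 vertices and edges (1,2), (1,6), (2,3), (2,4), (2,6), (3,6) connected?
No, it has 2 components: {1, 2, 3, 4, 6}, {5}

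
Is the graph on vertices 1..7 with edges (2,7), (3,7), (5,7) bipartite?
Yes. Partition: {1, 2, 3, 4, 5, 6}, {7}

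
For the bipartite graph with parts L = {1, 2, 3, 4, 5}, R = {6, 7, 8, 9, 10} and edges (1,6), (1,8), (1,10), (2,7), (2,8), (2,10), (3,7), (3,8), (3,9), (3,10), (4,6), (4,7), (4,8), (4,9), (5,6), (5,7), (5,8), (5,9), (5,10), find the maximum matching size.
5 (matching: (1,10), (2,8), (3,9), (4,7), (5,6); upper bound min(|L|,|R|) = min(5,5) = 5)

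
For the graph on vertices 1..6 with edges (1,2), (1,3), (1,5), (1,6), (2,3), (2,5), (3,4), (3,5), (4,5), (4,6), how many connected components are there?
1 (components: {1, 2, 3, 4, 5, 6})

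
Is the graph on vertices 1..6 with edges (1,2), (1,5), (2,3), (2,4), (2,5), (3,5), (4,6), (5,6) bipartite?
No (odd cycle of length 3: 5 -> 1 -> 2 -> 5)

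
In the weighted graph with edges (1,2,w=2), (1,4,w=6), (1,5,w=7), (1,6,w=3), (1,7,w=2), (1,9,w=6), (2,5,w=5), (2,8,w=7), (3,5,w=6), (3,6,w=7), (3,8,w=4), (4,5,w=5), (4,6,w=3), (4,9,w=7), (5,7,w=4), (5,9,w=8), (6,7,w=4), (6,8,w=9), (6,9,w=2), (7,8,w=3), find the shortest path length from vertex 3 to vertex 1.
9 (path: 3 -> 8 -> 7 -> 1; weights 4 + 3 + 2 = 9)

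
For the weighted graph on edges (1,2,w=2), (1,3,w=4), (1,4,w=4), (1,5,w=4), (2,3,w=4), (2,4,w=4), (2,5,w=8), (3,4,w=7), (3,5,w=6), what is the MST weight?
14 (MST edges: (1,2,w=2), (1,3,w=4), (1,4,w=4), (1,5,w=4); sum of weights 2 + 4 + 4 + 4 = 14)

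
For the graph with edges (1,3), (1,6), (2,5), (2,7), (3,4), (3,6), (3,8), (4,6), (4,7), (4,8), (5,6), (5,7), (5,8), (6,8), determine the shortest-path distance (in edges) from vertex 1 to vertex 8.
2 (path: 1 -> 3 -> 8, 2 edges)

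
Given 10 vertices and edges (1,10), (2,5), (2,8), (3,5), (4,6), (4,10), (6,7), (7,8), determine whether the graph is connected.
No, it has 2 components: {1, 2, 3, 4, 5, 6, 7, 8, 10}, {9}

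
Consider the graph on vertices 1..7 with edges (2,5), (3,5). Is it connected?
No, it has 5 components: {1}, {2, 3, 5}, {4}, {6}, {7}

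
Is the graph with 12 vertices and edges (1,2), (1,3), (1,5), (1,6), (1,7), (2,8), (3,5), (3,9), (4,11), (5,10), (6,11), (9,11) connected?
No, it has 2 components: {1, 2, 3, 4, 5, 6, 7, 8, 9, 10, 11}, {12}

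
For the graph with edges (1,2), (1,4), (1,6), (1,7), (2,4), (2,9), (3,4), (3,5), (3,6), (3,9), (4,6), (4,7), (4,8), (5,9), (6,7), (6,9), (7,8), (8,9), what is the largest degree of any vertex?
6 (attained at vertex 4)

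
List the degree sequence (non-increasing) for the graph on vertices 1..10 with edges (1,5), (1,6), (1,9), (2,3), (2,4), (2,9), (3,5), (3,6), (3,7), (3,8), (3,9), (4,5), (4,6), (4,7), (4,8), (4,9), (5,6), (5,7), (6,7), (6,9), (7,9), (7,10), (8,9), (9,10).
[8, 6, 6, 6, 6, 5, 3, 3, 3, 2] (degrees: deg(1)=3, deg(2)=3, deg(3)=6, deg(4)=6, deg(5)=5, deg(6)=6, deg(7)=6, deg(8)=3, deg(9)=8, deg(10)=2)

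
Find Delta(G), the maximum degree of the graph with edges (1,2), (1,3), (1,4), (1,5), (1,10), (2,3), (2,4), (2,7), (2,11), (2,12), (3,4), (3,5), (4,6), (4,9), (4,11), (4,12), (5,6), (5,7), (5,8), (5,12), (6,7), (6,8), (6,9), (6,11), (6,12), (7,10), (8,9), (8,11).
7 (attained at vertices 4, 6)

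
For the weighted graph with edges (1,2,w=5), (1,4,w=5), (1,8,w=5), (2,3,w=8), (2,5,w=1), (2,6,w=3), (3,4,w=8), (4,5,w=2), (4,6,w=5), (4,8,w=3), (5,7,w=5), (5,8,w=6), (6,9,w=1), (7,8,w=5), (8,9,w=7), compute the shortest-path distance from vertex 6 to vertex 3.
11 (path: 6 -> 2 -> 3; weights 3 + 8 = 11)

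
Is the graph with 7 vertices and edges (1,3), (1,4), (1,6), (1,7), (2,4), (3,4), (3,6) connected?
No, it has 2 components: {1, 2, 3, 4, 6, 7}, {5}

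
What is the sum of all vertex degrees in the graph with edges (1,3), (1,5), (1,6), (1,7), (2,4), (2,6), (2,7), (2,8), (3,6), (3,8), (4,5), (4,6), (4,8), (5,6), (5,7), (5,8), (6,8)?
34 (handshake: sum of degrees = 2|E| = 2 x 17 = 34)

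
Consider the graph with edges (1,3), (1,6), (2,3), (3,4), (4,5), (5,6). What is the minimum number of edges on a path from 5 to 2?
3 (path: 5 -> 4 -> 3 -> 2, 3 edges)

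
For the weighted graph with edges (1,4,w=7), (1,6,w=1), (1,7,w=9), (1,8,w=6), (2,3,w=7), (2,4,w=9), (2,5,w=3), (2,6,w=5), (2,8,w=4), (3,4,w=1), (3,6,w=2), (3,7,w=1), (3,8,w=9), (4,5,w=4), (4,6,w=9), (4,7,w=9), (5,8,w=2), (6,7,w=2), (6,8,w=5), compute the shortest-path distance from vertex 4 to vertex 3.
1 (path: 4 -> 3; weights 1 = 1)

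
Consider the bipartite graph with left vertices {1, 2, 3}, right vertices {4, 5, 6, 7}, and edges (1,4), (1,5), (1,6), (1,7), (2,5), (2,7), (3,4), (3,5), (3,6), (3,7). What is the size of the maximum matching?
3 (matching: (1,7), (2,5), (3,6); upper bound min(|L|,|R|) = min(3,4) = 3)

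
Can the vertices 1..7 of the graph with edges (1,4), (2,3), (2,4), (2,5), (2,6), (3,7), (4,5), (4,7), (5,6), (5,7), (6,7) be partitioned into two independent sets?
No (odd cycle of length 3: 5 -> 4 -> 2 -> 5)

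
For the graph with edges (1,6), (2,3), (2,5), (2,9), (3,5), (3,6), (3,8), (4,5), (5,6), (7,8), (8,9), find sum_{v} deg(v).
22 (handshake: sum of degrees = 2|E| = 2 x 11 = 22)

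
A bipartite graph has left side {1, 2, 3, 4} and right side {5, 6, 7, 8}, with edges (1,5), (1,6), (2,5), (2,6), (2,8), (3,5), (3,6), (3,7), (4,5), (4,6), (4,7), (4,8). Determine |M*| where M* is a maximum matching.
4 (matching: (1,6), (2,8), (3,7), (4,5); upper bound min(|L|,|R|) = min(4,4) = 4)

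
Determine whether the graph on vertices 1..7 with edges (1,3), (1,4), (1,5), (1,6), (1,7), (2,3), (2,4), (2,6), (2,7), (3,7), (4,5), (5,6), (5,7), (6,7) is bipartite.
No (odd cycle of length 3: 5 -> 1 -> 4 -> 5)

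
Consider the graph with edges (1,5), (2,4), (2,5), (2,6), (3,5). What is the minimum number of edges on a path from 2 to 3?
2 (path: 2 -> 5 -> 3, 2 edges)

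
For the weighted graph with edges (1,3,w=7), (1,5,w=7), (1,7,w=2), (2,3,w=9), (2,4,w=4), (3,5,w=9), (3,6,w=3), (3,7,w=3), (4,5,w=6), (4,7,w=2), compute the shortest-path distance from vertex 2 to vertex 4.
4 (path: 2 -> 4; weights 4 = 4)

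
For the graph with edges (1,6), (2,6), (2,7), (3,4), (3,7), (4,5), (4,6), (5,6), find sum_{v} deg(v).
16 (handshake: sum of degrees = 2|E| = 2 x 8 = 16)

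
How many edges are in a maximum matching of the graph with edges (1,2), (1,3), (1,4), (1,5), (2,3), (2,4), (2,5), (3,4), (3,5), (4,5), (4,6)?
3 (matching: (1,3), (2,5), (4,6); upper bound floor(n/2) = floor(6/2) = 3)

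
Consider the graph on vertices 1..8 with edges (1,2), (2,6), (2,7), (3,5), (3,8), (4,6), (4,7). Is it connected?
No, it has 2 components: {1, 2, 4, 6, 7}, {3, 5, 8}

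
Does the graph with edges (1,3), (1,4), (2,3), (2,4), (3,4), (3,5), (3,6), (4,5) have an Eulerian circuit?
No (2 vertices have odd degree: {3, 6}; Eulerian circuit requires 0)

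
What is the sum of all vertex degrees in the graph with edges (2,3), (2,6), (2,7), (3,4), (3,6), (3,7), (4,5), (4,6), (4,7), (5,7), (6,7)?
22 (handshake: sum of degrees = 2|E| = 2 x 11 = 22)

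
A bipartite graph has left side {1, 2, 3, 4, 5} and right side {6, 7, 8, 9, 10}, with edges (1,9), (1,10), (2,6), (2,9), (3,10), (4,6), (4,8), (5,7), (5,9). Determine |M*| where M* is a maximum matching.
5 (matching: (1,9), (2,6), (3,10), (4,8), (5,7); upper bound min(|L|,|R|) = min(5,5) = 5)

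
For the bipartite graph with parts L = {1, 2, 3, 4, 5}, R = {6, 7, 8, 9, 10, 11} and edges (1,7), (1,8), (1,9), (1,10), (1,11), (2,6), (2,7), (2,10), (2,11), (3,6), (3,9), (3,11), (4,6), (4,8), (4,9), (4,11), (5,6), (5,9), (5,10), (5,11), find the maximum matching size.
5 (matching: (1,11), (2,7), (3,9), (4,8), (5,10); upper bound min(|L|,|R|) = min(5,6) = 5)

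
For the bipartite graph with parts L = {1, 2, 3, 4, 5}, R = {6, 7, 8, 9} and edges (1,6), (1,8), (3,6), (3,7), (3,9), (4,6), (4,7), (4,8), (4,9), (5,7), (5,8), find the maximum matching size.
4 (matching: (1,8), (3,9), (4,6), (5,7); upper bound min(|L|,|R|) = min(5,4) = 4)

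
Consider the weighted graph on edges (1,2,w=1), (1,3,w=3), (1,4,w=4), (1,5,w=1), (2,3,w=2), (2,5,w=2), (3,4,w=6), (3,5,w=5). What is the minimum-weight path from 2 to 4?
5 (path: 2 -> 1 -> 4; weights 1 + 4 = 5)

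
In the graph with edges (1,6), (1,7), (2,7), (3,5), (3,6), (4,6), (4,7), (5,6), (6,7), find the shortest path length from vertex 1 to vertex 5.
2 (path: 1 -> 6 -> 5, 2 edges)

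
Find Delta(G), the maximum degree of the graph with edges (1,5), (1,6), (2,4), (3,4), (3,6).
2 (attained at vertices 1, 3, 4, 6)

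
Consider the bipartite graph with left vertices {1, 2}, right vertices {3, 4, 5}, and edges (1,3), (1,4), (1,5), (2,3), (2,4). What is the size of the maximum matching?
2 (matching: (1,5), (2,4); upper bound min(|L|,|R|) = min(2,3) = 2)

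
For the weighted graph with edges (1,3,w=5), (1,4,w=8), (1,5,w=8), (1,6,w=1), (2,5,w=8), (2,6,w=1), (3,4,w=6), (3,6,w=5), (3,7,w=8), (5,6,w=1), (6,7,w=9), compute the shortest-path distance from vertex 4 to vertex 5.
10 (path: 4 -> 1 -> 6 -> 5; weights 8 + 1 + 1 = 10)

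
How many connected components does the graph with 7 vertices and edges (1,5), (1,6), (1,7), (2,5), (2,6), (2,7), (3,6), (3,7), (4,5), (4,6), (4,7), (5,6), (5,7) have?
1 (components: {1, 2, 3, 4, 5, 6, 7})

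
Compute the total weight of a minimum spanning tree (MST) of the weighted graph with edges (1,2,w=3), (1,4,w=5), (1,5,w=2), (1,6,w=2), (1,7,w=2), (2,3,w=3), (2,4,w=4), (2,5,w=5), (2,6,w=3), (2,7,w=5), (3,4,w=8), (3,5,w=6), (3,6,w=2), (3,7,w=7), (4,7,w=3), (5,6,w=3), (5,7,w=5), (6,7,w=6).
14 (MST edges: (1,2,w=3), (1,5,w=2), (1,6,w=2), (1,7,w=2), (3,6,w=2), (4,7,w=3); sum of weights 3 + 2 + 2 + 2 + 2 + 3 = 14)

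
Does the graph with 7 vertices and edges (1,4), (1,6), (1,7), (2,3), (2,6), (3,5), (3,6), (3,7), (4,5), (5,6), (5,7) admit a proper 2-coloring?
No (odd cycle of length 3: 5 -> 6 -> 3 -> 5)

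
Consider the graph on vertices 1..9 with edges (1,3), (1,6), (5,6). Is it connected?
No, it has 6 components: {1, 3, 5, 6}, {2}, {4}, {7}, {8}, {9}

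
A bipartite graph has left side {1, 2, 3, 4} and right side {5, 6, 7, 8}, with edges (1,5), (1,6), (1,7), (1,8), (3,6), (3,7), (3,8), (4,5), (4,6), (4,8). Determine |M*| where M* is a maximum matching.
3 (matching: (1,8), (3,7), (4,6); upper bound min(|L|,|R|) = min(4,4) = 4)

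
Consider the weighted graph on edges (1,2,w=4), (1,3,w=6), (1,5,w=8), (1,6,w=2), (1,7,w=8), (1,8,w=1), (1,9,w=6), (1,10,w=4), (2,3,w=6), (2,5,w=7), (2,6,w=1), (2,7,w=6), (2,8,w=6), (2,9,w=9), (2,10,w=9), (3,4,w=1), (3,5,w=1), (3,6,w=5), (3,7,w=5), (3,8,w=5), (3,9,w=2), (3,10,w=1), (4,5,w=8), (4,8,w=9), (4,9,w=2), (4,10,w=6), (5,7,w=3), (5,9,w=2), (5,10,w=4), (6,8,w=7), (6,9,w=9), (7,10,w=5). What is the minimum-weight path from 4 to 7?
5 (path: 4 -> 3 -> 5 -> 7; weights 1 + 1 + 3 = 5)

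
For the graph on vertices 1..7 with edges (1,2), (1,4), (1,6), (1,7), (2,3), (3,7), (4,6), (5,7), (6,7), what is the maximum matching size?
3 (matching: (1,2), (4,6), (5,7); upper bound floor(n/2) = floor(7/2) = 3)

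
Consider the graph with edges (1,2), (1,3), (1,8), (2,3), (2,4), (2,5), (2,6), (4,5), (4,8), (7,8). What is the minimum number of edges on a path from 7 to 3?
3 (path: 7 -> 8 -> 1 -> 3, 3 edges)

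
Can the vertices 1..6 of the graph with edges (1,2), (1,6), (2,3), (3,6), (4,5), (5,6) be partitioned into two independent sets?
Yes. Partition: {1, 3, 5}, {2, 4, 6}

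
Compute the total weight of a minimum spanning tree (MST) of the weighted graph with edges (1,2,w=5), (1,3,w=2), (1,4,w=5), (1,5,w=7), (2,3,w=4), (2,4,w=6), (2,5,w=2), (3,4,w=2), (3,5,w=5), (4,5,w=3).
9 (MST edges: (1,3,w=2), (2,5,w=2), (3,4,w=2), (4,5,w=3); sum of weights 2 + 2 + 2 + 3 = 9)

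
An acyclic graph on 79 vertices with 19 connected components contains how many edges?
60 (Each of the 19 component trees on V_i vertices has V_i - 1 edges; summing gives V - C = 79 - 19 = 60)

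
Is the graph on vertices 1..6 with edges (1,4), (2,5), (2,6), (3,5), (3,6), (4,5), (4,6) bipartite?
Yes. Partition: {1, 5, 6}, {2, 3, 4}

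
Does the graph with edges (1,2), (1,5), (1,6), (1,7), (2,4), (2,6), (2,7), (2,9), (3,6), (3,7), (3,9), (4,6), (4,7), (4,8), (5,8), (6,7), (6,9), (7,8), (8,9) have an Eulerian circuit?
No (2 vertices have odd degree: {2, 3}; Eulerian circuit requires 0)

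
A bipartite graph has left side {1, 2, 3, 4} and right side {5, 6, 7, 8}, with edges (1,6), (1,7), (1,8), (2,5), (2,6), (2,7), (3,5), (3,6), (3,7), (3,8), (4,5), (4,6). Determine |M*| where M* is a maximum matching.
4 (matching: (1,8), (2,7), (3,6), (4,5); upper bound min(|L|,|R|) = min(4,4) = 4)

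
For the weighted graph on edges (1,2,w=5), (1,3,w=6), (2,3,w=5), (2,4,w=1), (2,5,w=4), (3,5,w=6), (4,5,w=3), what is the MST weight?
14 (MST edges: (1,2,w=5), (2,3,w=5), (2,4,w=1), (4,5,w=3); sum of weights 5 + 5 + 1 + 3 = 14)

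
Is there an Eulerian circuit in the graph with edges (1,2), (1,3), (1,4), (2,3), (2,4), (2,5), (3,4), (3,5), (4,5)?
No (2 vertices have odd degree: {1, 5}; Eulerian circuit requires 0)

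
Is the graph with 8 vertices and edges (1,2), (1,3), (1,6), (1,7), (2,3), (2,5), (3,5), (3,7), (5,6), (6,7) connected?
No, it has 3 components: {1, 2, 3, 5, 6, 7}, {4}, {8}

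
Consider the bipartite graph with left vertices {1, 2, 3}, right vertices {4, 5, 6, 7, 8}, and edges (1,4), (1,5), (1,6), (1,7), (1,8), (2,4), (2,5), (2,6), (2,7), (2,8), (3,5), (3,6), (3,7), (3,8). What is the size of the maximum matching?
3 (matching: (1,8), (2,7), (3,6); upper bound min(|L|,|R|) = min(3,5) = 3)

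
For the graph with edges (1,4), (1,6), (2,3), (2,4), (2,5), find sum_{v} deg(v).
10 (handshake: sum of degrees = 2|E| = 2 x 5 = 10)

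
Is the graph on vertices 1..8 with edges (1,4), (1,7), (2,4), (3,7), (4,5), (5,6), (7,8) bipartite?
Yes. Partition: {1, 2, 3, 5, 8}, {4, 6, 7}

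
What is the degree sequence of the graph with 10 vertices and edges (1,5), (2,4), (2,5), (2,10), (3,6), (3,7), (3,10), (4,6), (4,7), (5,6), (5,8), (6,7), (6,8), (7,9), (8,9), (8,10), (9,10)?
[5, 4, 4, 4, 4, 3, 3, 3, 3, 1] (degrees: deg(1)=1, deg(2)=3, deg(3)=3, deg(4)=3, deg(5)=4, deg(6)=5, deg(7)=4, deg(8)=4, deg(9)=3, deg(10)=4)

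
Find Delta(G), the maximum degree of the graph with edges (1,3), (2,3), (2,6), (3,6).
3 (attained at vertex 3)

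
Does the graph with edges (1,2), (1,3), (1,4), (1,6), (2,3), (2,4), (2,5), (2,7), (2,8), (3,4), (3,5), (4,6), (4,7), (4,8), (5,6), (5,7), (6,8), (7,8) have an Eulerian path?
Yes — and in fact it has an Eulerian circuit (the graph is connected and all 8 vertices have even degree)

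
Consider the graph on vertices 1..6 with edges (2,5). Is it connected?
No, it has 5 components: {1}, {2, 5}, {3}, {4}, {6}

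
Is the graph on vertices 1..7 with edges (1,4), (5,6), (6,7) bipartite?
Yes. Partition: {1, 2, 3, 5, 7}, {4, 6}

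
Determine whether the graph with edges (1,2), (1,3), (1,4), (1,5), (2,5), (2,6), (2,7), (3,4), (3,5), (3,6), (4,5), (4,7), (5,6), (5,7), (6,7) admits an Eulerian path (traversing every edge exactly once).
Yes — and in fact it has an Eulerian circuit (the graph is connected and all 7 vertices have even degree)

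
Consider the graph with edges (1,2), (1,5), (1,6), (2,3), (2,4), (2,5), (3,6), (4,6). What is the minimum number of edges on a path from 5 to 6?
2 (path: 5 -> 1 -> 6, 2 edges)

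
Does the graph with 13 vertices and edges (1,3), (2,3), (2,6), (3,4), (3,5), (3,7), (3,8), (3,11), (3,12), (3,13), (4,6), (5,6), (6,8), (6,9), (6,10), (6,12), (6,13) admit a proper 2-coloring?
Yes. Partition: {1, 2, 4, 5, 7, 8, 9, 10, 11, 12, 13}, {3, 6}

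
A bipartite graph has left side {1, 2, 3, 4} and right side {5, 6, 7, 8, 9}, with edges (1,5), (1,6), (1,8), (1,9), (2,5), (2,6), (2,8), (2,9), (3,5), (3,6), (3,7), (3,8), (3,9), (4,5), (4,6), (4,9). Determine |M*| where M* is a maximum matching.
4 (matching: (1,9), (2,8), (3,7), (4,6); upper bound min(|L|,|R|) = min(4,5) = 4)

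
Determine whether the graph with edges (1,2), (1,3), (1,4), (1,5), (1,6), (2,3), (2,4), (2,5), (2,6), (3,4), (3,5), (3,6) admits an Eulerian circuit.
No (6 vertices have odd degree: {1, 2, 3, 4, 5, 6}; Eulerian circuit requires 0)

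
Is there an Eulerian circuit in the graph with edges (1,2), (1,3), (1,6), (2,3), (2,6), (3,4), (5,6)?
No (6 vertices have odd degree: {1, 2, 3, 4, 5, 6}; Eulerian circuit requires 0)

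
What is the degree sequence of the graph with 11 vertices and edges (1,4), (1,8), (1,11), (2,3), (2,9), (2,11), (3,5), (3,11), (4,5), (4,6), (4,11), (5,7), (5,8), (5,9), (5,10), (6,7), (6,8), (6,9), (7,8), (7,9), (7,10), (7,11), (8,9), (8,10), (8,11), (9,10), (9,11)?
[7, 7, 7, 6, 6, 4, 4, 4, 3, 3, 3] (degrees: deg(1)=3, deg(2)=3, deg(3)=3, deg(4)=4, deg(5)=6, deg(6)=4, deg(7)=6, deg(8)=7, deg(9)=7, deg(10)=4, deg(11)=7)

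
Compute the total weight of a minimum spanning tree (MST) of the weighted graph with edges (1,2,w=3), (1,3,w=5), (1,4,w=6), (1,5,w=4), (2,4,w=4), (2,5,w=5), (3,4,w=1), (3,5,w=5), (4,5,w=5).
12 (MST edges: (1,2,w=3), (1,5,w=4), (2,4,w=4), (3,4,w=1); sum of weights 3 + 4 + 4 + 1 = 12)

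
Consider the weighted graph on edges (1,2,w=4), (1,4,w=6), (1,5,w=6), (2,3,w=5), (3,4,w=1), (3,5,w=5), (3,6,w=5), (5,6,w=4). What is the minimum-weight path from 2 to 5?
10 (path: 2 -> 1 -> 5; weights 4 + 6 = 10)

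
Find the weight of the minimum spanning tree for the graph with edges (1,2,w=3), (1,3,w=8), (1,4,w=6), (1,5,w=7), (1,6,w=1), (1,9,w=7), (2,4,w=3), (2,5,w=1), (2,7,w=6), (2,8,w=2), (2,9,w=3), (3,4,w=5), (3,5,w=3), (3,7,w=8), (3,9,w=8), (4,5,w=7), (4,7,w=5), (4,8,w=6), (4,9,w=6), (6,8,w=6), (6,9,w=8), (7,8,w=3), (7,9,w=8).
19 (MST edges: (1,2,w=3), (1,6,w=1), (2,4,w=3), (2,5,w=1), (2,8,w=2), (2,9,w=3), (3,5,w=3), (7,8,w=3); sum of weights 3 + 1 + 3 + 1 + 2 + 3 + 3 + 3 = 19)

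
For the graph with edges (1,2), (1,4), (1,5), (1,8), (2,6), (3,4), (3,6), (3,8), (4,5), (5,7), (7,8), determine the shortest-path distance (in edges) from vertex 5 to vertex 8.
2 (path: 5 -> 1 -> 8, 2 edges)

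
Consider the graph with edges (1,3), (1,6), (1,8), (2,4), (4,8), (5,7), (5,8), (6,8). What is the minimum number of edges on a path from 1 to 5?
2 (path: 1 -> 8 -> 5, 2 edges)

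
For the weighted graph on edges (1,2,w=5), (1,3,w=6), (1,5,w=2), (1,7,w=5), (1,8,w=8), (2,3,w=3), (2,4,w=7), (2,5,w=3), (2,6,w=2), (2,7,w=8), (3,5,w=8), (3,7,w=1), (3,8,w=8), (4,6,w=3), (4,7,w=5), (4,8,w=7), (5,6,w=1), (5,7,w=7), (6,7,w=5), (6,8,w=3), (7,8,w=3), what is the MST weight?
15 (MST edges: (1,5,w=2), (2,3,w=3), (2,6,w=2), (3,7,w=1), (4,6,w=3), (5,6,w=1), (6,8,w=3); sum of weights 2 + 3 + 2 + 1 + 3 + 1 + 3 = 15)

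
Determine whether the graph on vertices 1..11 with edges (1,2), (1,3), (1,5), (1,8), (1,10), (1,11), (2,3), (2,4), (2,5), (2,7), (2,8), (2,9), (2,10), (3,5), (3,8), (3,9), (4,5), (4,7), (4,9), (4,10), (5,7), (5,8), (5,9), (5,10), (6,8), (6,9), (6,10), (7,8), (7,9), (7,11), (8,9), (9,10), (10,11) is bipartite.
No (odd cycle of length 3: 2 -> 1 -> 10 -> 2)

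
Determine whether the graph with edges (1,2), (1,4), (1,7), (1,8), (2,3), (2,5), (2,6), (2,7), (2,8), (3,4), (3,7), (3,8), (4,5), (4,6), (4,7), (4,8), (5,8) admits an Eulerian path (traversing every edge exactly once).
Yes (the graph is connected and exactly 2 vertices have odd degree: {5, 8}; any Eulerian path must start and end at those)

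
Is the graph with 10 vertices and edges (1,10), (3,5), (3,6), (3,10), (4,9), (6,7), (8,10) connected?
No, it has 3 components: {1, 3, 5, 6, 7, 8, 10}, {2}, {4, 9}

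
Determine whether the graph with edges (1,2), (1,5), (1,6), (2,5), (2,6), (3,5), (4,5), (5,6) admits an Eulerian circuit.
No (6 vertices have odd degree: {1, 2, 3, 4, 5, 6}; Eulerian circuit requires 0)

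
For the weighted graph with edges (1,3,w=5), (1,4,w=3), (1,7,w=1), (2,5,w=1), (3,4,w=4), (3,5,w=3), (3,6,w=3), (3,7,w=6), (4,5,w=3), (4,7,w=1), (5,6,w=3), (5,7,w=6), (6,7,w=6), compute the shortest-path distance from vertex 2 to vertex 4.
4 (path: 2 -> 5 -> 4; weights 1 + 3 = 4)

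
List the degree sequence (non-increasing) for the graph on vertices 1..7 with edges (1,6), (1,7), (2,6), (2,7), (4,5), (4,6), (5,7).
[3, 3, 2, 2, 2, 2, 0] (degrees: deg(1)=2, deg(2)=2, deg(3)=0, deg(4)=2, deg(5)=2, deg(6)=3, deg(7)=3)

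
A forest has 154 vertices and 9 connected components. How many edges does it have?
145 (Each of the 9 component trees on V_i vertices has V_i - 1 edges; summing gives V - C = 154 - 9 = 145)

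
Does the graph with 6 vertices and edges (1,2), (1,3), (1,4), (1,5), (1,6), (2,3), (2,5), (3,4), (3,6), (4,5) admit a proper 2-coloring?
No (odd cycle of length 3: 3 -> 1 -> 6 -> 3)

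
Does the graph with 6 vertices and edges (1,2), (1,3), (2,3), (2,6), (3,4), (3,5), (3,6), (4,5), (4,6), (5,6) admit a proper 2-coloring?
No (odd cycle of length 3: 3 -> 1 -> 2 -> 3)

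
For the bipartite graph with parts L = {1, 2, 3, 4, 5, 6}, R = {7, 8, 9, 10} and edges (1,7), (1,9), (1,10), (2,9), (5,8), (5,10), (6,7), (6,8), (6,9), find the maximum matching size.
4 (matching: (1,10), (2,9), (5,8), (6,7); upper bound min(|L|,|R|) = min(6,4) = 4)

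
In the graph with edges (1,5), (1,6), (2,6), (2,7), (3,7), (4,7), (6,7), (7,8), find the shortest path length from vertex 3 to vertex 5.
4 (path: 3 -> 7 -> 6 -> 1 -> 5, 4 edges)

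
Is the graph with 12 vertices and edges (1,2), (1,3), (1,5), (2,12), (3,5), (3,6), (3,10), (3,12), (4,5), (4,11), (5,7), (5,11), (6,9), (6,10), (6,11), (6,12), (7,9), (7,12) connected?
No, it has 2 components: {1, 2, 3, 4, 5, 6, 7, 9, 10, 11, 12}, {8}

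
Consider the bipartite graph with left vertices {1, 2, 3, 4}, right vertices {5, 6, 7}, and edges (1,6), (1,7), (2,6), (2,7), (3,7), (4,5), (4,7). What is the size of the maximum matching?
3 (matching: (1,7), (2,6), (4,5); upper bound min(|L|,|R|) = min(4,3) = 3)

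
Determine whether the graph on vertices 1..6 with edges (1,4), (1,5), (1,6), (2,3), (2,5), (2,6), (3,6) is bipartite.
No (odd cycle of length 3: 2 -> 6 -> 3 -> 2)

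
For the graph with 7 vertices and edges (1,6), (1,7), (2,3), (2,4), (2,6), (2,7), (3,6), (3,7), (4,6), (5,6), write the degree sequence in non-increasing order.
[5, 4, 3, 3, 2, 2, 1] (degrees: deg(1)=2, deg(2)=4, deg(3)=3, deg(4)=2, deg(5)=1, deg(6)=5, deg(7)=3)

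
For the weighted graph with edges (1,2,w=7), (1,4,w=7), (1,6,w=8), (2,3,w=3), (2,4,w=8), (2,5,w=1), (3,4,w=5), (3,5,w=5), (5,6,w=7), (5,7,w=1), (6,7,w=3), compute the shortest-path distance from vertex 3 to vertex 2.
3 (path: 3 -> 2; weights 3 = 3)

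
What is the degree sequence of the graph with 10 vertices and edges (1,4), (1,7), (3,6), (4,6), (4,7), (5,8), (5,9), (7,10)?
[3, 3, 2, 2, 2, 1, 1, 1, 1, 0] (degrees: deg(1)=2, deg(2)=0, deg(3)=1, deg(4)=3, deg(5)=2, deg(6)=2, deg(7)=3, deg(8)=1, deg(9)=1, deg(10)=1)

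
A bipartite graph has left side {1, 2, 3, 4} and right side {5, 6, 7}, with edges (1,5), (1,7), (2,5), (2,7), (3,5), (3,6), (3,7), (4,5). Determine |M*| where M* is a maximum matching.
3 (matching: (1,7), (2,5), (3,6); upper bound min(|L|,|R|) = min(4,3) = 3)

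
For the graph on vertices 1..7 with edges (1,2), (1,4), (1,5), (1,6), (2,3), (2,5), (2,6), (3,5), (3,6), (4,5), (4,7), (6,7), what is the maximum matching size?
3 (matching: (1,5), (3,6), (4,7); upper bound floor(n/2) = floor(7/2) = 3)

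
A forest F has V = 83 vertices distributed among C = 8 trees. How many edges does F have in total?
75 (Each of the 8 component trees on V_i vertices has V_i - 1 edges; summing gives V - C = 83 - 8 = 75)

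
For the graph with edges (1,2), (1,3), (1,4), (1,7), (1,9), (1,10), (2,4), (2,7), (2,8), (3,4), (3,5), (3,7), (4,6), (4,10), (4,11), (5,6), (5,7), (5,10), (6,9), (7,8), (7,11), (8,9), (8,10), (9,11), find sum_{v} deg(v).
48 (handshake: sum of degrees = 2|E| = 2 x 24 = 48)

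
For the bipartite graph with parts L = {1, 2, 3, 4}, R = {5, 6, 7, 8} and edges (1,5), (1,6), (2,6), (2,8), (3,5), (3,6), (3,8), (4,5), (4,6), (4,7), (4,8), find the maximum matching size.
4 (matching: (1,6), (2,8), (3,5), (4,7); upper bound min(|L|,|R|) = min(4,4) = 4)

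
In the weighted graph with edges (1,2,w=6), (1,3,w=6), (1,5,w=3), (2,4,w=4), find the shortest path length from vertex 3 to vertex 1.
6 (path: 3 -> 1; weights 6 = 6)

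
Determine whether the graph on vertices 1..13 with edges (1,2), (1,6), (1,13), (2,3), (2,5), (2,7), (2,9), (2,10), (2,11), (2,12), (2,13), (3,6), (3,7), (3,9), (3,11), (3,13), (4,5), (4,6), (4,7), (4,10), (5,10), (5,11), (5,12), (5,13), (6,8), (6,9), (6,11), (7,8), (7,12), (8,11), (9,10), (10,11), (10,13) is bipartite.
No (odd cycle of length 3: 2 -> 1 -> 13 -> 2)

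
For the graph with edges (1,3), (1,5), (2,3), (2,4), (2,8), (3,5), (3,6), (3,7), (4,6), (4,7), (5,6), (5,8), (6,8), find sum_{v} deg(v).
26 (handshake: sum of degrees = 2|E| = 2 x 13 = 26)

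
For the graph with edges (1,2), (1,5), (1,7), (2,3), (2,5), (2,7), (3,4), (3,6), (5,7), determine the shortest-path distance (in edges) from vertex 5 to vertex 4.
3 (path: 5 -> 2 -> 3 -> 4, 3 edges)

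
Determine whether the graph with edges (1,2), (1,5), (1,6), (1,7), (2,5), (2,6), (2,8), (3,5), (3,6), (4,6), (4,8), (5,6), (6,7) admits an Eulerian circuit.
Yes (the graph is connected and all 8 vertices have even degree)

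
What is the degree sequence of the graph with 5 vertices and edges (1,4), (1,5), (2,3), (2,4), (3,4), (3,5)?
[3, 3, 2, 2, 2] (degrees: deg(1)=2, deg(2)=2, deg(3)=3, deg(4)=3, deg(5)=2)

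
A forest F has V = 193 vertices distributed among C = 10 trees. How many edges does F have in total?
183 (Each of the 10 component trees on V_i vertices has V_i - 1 edges; summing gives V - C = 193 - 10 = 183)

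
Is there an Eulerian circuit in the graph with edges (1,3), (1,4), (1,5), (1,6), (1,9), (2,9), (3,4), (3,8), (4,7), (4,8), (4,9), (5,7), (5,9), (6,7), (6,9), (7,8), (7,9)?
No (8 vertices have odd degree: {1, 2, 3, 4, 5, 6, 7, 8}; Eulerian circuit requires 0)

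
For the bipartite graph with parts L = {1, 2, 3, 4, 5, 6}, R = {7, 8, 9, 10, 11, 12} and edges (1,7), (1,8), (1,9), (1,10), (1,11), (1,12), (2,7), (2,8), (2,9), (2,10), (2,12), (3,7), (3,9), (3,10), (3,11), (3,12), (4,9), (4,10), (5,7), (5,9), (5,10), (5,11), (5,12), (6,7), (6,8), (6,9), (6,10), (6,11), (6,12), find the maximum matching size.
6 (matching: (1,12), (2,10), (3,11), (4,9), (5,7), (6,8); upper bound min(|L|,|R|) = min(6,6) = 6)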